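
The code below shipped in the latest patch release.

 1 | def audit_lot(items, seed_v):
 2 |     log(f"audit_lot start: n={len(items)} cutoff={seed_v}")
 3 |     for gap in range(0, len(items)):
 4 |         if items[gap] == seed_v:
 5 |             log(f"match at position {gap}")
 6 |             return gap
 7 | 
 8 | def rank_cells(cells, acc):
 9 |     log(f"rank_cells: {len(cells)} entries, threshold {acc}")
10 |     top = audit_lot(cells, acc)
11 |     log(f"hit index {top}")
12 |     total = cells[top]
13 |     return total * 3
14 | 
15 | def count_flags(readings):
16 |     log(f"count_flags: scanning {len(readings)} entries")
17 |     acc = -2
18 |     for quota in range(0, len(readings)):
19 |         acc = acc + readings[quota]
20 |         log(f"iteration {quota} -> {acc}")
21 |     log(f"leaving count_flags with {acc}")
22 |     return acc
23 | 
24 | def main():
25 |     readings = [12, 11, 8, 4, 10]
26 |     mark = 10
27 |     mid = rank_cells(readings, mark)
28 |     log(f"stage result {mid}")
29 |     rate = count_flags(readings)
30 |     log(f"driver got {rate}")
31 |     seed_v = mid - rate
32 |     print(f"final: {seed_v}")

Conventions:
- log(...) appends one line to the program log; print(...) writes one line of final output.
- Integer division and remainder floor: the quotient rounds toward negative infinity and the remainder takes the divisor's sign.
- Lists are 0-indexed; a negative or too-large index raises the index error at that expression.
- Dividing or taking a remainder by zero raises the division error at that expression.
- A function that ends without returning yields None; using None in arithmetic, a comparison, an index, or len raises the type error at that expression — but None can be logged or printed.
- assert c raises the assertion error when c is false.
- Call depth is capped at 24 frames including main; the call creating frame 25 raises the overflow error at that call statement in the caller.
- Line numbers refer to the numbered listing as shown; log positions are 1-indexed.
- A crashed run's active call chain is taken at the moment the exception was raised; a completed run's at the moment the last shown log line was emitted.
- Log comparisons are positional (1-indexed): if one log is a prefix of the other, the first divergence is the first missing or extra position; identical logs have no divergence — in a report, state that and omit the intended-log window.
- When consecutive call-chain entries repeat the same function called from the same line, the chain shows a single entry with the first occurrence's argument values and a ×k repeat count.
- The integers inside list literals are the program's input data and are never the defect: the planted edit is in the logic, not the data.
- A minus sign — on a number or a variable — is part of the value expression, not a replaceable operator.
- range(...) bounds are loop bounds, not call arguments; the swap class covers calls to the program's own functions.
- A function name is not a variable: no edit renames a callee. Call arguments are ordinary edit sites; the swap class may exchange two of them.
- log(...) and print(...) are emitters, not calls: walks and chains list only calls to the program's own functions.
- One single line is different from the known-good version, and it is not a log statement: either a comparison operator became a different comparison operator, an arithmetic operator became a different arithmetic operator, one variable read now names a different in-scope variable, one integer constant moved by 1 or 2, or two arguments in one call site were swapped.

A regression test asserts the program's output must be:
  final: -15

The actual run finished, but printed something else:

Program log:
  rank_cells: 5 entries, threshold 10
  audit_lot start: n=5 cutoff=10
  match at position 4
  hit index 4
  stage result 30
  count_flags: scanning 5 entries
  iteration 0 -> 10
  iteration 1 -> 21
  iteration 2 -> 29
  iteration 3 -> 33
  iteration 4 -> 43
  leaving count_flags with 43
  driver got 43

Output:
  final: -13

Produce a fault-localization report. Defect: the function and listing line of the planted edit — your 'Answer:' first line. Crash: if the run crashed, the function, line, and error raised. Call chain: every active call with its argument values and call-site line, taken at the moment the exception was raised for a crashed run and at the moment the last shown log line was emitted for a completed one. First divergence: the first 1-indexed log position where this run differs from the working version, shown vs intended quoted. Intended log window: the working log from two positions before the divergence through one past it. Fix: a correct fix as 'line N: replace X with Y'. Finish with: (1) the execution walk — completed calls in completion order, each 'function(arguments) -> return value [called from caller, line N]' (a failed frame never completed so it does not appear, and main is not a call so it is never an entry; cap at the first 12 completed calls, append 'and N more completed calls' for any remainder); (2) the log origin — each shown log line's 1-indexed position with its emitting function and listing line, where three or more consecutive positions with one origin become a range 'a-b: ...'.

Answer: the defect is in count_flags at line 17.
Key observation: At log position 7 the runs split — shown 'iteration 0 -> 10', but the working version logs 'iteration 0 -> 12'.
Call chain: main.
First divergence: position 7 — shown 'iteration 0 -> 10', intended 'iteration 0 -> 12'.
Intended log window:
  5: stage result 30
  6: count_flags: scanning 5 entries
  7: iteration 0 -> 12
  8: iteration 1 -> 23
Execution walk:
  audit_lot([12, 11, 8, 4, 10], 10) -> 4  [called from rank_cells, line 10]
  rank_cells([12, 11, 8, 4, 10], 10) -> 30  [called from main, line 27]
  count_flags([12, 11, 8, 4, 10]) -> 43  [called from main, line 29]
Origin of each log line:
  1: from rank_cells, line 9
  2: from audit_lot, line 2
  3: from audit_lot, line 5
  4: from rank_cells, line 11
  5: from main, line 28
  6: from count_flags, line 16
  7-11: from count_flags, line 20
  12: from count_flags, line 21
  13: from main, line 30
A correct fix: line 17: replace `-2` with `0`.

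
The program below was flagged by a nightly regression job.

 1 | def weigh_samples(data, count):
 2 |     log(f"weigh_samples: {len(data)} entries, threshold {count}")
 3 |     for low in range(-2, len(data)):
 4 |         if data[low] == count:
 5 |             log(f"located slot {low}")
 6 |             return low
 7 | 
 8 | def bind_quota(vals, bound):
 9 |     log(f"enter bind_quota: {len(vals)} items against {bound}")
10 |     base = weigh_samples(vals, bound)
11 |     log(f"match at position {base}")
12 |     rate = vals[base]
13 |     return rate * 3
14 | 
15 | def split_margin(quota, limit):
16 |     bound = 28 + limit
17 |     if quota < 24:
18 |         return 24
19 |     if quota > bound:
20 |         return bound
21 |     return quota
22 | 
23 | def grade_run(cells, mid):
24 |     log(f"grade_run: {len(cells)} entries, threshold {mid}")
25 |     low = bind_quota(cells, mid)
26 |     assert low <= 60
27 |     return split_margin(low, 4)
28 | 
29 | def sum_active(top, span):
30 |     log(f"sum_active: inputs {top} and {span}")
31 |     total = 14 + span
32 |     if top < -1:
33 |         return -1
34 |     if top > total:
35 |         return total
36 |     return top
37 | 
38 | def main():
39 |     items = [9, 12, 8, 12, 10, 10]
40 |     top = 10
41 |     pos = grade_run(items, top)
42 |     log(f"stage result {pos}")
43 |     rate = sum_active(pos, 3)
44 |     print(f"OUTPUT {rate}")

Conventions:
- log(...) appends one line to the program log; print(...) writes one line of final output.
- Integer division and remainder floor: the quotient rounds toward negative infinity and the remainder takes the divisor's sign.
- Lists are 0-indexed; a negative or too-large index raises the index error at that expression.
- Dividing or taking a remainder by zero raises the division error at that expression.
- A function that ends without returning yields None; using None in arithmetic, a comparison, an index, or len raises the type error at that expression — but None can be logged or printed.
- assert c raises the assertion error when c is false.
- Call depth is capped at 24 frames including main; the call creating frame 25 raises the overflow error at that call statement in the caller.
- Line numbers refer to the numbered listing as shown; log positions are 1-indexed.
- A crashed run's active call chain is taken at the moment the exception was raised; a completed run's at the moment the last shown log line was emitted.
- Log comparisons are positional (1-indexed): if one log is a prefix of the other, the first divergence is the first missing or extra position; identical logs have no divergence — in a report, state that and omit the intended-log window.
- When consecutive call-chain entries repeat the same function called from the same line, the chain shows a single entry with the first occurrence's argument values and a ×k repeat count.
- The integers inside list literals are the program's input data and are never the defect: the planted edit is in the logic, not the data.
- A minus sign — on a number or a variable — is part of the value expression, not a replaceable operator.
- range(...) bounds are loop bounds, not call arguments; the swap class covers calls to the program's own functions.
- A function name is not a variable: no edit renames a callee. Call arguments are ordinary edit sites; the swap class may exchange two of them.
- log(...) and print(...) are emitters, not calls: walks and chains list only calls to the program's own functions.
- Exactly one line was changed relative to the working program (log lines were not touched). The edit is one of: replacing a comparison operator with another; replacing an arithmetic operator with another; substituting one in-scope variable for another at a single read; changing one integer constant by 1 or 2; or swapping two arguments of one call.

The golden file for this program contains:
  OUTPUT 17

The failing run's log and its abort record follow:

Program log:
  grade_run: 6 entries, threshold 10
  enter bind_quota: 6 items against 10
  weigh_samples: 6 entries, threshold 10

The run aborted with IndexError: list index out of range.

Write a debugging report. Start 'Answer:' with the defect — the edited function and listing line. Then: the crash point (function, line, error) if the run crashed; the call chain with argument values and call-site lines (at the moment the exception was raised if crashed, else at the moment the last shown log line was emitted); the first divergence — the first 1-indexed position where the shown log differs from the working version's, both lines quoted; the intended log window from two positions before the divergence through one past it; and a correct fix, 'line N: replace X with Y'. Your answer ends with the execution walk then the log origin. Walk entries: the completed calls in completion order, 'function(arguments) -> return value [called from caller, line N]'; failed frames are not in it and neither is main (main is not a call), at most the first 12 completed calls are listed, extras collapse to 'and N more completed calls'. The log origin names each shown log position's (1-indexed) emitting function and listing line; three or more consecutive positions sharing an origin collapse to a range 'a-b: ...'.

Answer: the defect is in weigh_samples at line 3.
Key fact: After 3 matching log lines the faulty run goes silent, while the working version continues with 'located slot 4'.
Crash: weigh_samples, line 4, IndexError.
Call chain: main -> grade_run([9, 12, 8, 12, 10, 10], 10) (called at line 41) -> bind_quota([9, 12, 8, 12, 10, 10], 10) (called at line 25) -> weigh_samples([9, 12, 8, 12, 10, 10], 10) (called at line 10).
First divergence: position 4 — the faulty run's log ends after 3 lines; the working version continues with 'located slot 4'.
Intended log window:
  2: enter bind_quota: 6 items against 10
  3: weigh_samples: 6 entries, threshold 10
  4: located slot 4
  5: match at position 4
Execution walk:
  (no call completed)
Log line origins:
  1: from grade_run, line 24
  2: from bind_quota, line 9
  3: from weigh_samples, line 2
A correct fix: line 3: replace `-2` with `0`.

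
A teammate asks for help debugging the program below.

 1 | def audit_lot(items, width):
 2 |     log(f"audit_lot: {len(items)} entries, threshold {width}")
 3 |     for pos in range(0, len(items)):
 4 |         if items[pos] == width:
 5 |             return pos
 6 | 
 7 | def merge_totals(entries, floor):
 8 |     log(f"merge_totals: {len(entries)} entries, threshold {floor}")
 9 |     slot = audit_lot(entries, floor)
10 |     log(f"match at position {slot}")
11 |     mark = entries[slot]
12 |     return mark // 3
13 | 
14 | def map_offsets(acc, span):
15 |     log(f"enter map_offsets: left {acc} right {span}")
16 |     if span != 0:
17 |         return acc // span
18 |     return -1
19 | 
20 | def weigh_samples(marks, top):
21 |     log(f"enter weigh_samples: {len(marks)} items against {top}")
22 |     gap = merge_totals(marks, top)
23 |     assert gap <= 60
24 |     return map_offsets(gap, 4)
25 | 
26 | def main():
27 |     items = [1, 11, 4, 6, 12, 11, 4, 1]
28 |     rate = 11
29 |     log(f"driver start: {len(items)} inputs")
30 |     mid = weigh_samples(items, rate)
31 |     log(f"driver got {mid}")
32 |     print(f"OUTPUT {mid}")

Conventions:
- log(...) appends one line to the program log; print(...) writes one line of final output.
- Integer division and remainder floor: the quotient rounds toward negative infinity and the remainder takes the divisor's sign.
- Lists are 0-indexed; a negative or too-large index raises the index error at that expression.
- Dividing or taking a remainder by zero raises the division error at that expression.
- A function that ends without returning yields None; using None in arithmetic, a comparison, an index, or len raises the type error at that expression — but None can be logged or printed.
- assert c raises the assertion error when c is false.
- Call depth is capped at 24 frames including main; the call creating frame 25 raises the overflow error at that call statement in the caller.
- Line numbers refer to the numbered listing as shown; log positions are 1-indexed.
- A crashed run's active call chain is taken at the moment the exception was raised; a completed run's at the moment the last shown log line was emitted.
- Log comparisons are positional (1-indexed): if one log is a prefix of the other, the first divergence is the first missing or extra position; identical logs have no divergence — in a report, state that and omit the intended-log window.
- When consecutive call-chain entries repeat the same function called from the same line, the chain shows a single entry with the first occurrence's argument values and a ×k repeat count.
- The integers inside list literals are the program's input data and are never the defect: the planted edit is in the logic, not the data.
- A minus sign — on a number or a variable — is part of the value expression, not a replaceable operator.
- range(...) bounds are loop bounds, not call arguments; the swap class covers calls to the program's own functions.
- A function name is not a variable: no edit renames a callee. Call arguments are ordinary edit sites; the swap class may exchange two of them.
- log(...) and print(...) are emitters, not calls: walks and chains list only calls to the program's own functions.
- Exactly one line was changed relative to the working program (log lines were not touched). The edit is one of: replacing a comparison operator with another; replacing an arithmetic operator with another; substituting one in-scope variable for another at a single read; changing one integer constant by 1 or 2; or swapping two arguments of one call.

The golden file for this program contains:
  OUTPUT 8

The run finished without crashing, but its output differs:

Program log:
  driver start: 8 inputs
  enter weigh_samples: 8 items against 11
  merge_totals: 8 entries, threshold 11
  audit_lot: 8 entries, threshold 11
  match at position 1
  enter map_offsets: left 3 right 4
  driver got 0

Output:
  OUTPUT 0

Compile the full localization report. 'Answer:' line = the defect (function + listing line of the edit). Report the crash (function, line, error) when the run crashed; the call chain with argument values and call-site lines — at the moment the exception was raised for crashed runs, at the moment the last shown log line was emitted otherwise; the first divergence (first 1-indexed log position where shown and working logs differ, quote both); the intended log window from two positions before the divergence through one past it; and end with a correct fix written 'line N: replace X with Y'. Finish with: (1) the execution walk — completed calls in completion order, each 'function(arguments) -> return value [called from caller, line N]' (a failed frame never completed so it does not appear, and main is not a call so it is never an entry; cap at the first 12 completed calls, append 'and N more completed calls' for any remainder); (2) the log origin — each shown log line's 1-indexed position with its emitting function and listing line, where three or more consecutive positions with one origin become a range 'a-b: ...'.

Answer: the defect is in merge_totals at line 12.
The tell: Position 6 is the first bad log line: 'enter map_offsets: left 3 right 4' should read 'enter map_offsets: left 33 right 4'.
Call chain: main.
First divergence: position 6; shown 'enter map_offsets: left 3 right 4' vs intended 'enter map_offsets: left 33 right 4'.
Intended log window:
  4: audit_lot: 8 entries, threshold 11
  5: match at position 1
  6: enter map_offsets: left 33 right 4
  7: driver got 8
Execution walk:
  audit_lot([1, 11, 4, 6, 12, 11, 4, 1], 11) -> 1  [called from merge_totals, line 9]
  merge_totals([1, 11, 4, 6, 12, 11, 4, 1], 11) -> 3  [called from weigh_samples, line 22]
  map_offsets(3, 4) -> 0  [called from weigh_samples, line 24]
  weigh_samples([1, 11, 4, 6, 12, 11, 4, 1], 11) -> 0  [called from main, line 30]
Log origins:
  1: logged in main at line 29
  2: logged in weigh_samples at line 21
  3: logged in merge_totals at line 8
  4: logged in audit_lot at line 2
  5: logged in merge_totals at line 10
  6: logged in map_offsets at line 15
  7: logged in main at line 31
A correct fix: line 12: replace `//` with `*`.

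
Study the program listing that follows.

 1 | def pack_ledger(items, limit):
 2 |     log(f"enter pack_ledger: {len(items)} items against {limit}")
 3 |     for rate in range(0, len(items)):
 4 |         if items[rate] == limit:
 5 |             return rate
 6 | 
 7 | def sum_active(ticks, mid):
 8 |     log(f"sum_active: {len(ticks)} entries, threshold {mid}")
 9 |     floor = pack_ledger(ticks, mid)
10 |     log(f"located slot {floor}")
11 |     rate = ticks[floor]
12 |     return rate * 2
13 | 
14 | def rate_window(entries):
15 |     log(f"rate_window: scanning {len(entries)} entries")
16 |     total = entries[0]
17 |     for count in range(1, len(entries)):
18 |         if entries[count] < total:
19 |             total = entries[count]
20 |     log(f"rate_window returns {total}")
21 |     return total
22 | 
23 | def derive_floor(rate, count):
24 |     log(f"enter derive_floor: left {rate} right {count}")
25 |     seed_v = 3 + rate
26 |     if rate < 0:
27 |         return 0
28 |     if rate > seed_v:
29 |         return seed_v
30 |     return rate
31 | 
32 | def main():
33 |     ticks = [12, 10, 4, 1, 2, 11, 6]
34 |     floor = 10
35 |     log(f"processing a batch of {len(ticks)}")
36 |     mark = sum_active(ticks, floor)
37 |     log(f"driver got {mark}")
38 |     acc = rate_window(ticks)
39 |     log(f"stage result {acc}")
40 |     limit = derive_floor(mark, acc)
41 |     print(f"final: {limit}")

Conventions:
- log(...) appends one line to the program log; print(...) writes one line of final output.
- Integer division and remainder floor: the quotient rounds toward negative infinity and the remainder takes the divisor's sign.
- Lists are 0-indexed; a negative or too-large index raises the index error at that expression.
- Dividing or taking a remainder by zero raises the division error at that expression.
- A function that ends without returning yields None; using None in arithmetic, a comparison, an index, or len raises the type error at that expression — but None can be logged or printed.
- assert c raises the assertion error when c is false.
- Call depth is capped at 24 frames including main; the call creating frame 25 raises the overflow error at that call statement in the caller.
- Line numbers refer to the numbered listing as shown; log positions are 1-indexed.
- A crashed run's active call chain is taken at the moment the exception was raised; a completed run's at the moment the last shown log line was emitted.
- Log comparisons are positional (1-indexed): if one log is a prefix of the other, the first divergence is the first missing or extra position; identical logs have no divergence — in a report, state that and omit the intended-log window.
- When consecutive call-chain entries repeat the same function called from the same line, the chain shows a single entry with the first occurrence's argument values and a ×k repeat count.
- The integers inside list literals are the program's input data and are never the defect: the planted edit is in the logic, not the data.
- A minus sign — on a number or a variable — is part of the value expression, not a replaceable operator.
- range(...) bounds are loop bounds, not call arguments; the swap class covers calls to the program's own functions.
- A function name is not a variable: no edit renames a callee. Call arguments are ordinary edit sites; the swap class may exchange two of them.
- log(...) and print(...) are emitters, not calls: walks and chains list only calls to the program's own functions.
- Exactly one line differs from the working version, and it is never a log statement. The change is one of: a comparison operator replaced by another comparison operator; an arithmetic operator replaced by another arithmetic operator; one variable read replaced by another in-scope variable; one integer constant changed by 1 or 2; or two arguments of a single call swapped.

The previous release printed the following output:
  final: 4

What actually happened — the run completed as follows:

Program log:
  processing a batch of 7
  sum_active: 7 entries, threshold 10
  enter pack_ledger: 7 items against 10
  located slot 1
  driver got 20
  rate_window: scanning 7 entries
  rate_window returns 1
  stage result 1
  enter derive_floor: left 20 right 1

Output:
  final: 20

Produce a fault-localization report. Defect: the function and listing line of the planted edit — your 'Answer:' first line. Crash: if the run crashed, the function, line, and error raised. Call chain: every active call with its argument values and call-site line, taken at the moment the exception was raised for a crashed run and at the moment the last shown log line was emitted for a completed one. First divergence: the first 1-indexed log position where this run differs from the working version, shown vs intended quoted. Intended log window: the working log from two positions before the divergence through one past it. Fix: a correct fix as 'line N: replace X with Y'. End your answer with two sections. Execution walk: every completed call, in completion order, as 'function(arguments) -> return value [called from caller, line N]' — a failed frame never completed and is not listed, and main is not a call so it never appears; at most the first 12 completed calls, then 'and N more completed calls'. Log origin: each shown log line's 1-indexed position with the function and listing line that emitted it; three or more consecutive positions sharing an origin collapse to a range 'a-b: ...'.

Answer: the defect is in derive_floor at line 25.
Key observation: Log streams are identical — the defect surfaces only in the printed output.
Call chain: main -> derive_floor(20, 1) (called at line 40).
First divergence: there is none — every log position agrees.
Execution walk:
  pack_ledger([12, 10, 4, 1, 2, 11, 6], 10) -> 1  [called from sum_active, line 9]
  sum_active([12, 10, 4, 1, 2, 11, 6], 10) -> 20  [called from main, line 36]
  rate_window([12, 10, 4, 1, 2, 11, 6]) -> 1  [called from main, line 38]
  derive_floor(20, 1) -> 20  [called from main, line 40]
Origin of each log line:
  1: logged in main at line 35
  2: logged in sum_active at line 8
  3: logged in pack_ledger at line 2
  4: logged in sum_active at line 10
  5: logged in main at line 37
  6: logged in rate_window at line 15
  7: logged in rate_window at line 20
  8: logged in main at line 39
  9: logged in derive_floor at line 24
A correct fix: line 25: replace `rate` with `count`.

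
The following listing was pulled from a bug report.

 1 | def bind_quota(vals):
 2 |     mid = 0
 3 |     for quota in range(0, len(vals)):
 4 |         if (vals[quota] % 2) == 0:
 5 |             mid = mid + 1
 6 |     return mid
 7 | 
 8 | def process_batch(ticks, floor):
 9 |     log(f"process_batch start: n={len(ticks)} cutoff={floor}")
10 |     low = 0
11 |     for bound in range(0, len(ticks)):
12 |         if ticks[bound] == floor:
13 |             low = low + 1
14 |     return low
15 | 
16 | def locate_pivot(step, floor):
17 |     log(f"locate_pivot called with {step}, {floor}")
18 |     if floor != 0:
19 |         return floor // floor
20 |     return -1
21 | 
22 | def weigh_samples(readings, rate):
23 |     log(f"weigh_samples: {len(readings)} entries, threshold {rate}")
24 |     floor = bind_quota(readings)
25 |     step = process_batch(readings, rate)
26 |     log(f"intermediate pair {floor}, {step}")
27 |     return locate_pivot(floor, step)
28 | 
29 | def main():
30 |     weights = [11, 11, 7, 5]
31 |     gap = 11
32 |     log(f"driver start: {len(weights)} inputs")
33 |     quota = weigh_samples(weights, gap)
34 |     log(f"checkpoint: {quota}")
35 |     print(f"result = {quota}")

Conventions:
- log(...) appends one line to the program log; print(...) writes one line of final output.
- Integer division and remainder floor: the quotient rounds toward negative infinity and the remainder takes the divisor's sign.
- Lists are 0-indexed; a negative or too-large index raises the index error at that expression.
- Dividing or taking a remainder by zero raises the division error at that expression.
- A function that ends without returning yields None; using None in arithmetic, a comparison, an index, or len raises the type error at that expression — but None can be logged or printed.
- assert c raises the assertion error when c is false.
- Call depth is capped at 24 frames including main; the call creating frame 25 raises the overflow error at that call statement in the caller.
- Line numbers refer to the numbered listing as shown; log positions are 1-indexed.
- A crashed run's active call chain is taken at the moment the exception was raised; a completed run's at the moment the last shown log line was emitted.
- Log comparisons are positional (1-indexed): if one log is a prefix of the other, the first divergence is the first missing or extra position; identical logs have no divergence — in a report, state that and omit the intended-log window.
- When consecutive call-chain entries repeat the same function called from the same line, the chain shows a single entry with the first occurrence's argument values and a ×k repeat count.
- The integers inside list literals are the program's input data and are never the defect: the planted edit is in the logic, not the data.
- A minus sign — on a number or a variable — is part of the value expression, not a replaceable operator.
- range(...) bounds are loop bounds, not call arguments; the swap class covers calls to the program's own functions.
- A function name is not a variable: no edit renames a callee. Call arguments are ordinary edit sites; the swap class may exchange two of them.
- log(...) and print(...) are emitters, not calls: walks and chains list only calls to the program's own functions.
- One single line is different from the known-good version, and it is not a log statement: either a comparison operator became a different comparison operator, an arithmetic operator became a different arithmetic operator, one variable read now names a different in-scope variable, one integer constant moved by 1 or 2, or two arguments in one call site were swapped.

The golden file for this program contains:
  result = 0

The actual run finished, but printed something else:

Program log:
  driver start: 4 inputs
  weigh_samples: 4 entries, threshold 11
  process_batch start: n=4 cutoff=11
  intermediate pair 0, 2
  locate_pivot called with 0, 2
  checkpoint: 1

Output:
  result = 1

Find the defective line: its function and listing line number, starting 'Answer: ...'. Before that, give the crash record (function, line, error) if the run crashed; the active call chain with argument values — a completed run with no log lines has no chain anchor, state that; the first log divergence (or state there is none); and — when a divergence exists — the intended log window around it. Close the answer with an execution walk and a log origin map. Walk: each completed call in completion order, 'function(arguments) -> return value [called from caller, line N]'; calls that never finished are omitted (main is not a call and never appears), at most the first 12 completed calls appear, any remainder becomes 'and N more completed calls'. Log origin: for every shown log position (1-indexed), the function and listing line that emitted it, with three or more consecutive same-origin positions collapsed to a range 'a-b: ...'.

Answer: the defect is in locate_pivot at line 19.
Key observation: Everything matches until log position 6, which reads 'checkpoint: 1' in place of 'checkpoint: 0'.
Call chain: main.
First divergence: position 6 — the shown line 'checkpoint: 1' should read 'checkpoint: 0'.
Intended log window:
  4: intermediate pair 0, 2
  5: locate_pivot called with 0, 2
  6: checkpoint: 0
Execution walk:
  bind_quota([11, 11, 7, 5]) -> 0  [called from weigh_samples, line 24]
  process_batch([11, 11, 7, 5], 11) -> 2  [called from weigh_samples, line 25]
  locate_pivot(0, 2) -> 1  [called from weigh_samples, line 27]
  weigh_samples([11, 11, 7, 5], 11) -> 1  [called from main, line 33]
Log origin:
  1 — main, line 32
  2 — weigh_samples, line 23
  3 — process_batch, line 9
  4 — weigh_samples, line 26
  5 — locate_pivot, line 17
  6 — main, line 34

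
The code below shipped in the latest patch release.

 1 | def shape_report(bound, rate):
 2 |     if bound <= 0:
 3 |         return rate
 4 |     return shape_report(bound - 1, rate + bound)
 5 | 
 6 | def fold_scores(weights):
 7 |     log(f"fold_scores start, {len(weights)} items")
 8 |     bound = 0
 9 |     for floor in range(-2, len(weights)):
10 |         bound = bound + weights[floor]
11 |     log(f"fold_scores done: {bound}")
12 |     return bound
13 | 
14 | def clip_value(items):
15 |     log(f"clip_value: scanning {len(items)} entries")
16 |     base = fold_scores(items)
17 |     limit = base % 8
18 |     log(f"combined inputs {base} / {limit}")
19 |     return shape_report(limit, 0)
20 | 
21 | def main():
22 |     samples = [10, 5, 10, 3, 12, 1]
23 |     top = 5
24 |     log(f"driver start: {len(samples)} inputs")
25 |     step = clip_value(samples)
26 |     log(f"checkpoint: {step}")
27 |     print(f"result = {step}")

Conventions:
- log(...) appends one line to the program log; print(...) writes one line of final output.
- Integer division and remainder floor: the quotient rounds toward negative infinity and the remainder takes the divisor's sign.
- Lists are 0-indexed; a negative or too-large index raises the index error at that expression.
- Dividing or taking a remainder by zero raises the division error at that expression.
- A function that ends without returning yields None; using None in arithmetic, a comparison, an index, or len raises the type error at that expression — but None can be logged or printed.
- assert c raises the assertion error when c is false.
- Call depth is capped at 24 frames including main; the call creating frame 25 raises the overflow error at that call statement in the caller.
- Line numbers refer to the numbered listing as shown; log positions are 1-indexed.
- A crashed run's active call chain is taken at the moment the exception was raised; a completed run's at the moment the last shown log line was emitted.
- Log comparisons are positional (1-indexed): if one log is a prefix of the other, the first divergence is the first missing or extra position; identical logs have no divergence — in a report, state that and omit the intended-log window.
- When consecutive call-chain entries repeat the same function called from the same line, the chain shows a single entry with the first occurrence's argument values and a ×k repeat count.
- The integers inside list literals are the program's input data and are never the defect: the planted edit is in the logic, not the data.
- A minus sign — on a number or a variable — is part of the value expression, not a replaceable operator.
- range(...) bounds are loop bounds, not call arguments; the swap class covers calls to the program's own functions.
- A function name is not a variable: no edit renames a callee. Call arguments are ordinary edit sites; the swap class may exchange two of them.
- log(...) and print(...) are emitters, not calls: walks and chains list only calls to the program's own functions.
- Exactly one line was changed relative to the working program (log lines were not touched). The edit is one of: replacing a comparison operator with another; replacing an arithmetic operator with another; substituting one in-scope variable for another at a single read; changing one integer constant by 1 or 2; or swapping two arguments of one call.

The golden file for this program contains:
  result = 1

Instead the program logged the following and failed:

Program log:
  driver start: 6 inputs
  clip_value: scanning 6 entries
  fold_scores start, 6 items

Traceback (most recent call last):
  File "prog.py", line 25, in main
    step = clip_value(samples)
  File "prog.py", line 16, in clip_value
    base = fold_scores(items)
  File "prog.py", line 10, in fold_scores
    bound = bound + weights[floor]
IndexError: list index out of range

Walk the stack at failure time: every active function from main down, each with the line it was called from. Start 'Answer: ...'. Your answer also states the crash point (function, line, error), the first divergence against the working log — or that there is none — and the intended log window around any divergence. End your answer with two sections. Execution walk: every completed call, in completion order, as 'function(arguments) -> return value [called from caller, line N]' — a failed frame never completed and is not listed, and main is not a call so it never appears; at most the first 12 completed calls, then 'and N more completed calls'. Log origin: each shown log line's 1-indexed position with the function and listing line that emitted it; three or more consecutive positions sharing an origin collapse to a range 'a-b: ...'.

Answer: main -> clip_value (called at line 25) -> fold_scores (called at line 16).
Core observation: The faulty run's log stops after 3 lines; the working version's next line would be 'fold_scores done: 41'.
Crash: fold_scores, line 10, IndexError.
First divergence: position 4 (shown log ended at 3 lines; the working version continues: 'fold_scores done: 41').
Intended log window:
  2: clip_value: scanning 6 entries
  3: fold_scores start, 6 items
  4: fold_scores done: 41
  5: combined inputs 41 / 1
Execution walk:
  (no call completed)
Log line origins:
  1: from main, line 24
  2: from clip_value, line 15
  3: from fold_scores, line 7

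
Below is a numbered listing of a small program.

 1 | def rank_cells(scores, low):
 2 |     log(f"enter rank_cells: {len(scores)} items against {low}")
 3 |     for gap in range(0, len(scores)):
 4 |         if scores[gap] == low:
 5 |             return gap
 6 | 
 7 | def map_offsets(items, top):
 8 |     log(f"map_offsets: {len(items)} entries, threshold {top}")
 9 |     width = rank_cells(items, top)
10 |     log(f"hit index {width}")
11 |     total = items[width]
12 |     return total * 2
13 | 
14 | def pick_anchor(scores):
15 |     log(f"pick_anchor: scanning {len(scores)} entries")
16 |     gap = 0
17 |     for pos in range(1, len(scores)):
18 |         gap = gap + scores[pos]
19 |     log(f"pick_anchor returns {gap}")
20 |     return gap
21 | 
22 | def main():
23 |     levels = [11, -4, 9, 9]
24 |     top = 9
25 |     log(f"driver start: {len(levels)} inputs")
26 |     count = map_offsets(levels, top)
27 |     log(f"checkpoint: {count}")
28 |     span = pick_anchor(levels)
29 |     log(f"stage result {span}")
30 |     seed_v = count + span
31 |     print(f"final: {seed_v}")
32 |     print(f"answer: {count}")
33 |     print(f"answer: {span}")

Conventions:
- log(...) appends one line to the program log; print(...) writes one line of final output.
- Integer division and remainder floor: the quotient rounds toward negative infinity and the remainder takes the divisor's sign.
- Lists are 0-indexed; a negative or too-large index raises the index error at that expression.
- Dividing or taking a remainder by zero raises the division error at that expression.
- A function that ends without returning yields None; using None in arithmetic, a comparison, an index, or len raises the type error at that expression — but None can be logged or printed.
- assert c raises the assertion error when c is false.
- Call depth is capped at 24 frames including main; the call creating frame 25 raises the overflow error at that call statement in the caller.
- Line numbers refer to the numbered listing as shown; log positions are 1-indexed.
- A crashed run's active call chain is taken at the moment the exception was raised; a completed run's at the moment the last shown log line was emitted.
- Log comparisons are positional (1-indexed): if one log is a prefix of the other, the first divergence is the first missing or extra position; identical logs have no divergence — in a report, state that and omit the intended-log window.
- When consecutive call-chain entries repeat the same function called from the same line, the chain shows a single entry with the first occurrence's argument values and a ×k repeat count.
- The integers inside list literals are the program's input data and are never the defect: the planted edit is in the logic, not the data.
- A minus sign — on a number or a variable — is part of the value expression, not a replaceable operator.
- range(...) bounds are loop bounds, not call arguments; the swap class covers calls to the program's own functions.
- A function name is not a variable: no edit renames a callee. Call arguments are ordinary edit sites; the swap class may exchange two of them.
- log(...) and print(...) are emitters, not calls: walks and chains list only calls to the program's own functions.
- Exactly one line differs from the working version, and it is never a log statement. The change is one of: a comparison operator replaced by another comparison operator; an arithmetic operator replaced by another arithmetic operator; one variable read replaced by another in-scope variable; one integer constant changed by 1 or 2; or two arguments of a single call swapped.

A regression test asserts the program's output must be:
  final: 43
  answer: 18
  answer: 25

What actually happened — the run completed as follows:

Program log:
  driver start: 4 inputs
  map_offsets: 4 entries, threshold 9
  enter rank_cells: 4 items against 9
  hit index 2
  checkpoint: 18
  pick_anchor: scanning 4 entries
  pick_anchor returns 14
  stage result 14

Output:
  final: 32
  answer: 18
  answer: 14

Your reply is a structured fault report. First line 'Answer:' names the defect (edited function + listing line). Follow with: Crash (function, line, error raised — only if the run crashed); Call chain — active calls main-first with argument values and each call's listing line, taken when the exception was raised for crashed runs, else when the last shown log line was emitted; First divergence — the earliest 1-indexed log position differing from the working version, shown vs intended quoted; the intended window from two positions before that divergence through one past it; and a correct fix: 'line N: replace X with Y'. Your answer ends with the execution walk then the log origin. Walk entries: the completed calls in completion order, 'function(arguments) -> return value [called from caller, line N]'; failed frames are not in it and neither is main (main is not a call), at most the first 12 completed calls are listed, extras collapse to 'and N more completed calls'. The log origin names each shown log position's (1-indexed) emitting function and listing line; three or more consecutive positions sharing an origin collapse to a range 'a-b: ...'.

Answer: the defect is in pick_anchor at line 17.
Key fact: At log position 7 the runs split — shown 'pick_anchor returns 14', but the working version logs 'pick_anchor returns 25'.
Call chain: main.
First divergence: at position 7 the run shows 'pick_anchor returns 14' where the working version logs 'pick_anchor returns 25'.
Intended log window:
  5: checkpoint: 18
  6: pick_anchor: scanning 4 entries
  7: pick_anchor returns 25
  8: stage result 25
Execution walk:
  rank_cells([11, -4, 9, 9], 9) -> 2  [called from map_offsets, line 9]
  map_offsets([11, -4, 9, 9], 9) -> 18  [called from main, line 26]
  pick_anchor([11, -4, 9, 9]) -> 14  [called from main, line 28]
Origin of each log line:
  1: logged in main at line 25
  2: logged in map_offsets at line 8
  3: logged in rank_cells at line 2
  4: logged in map_offsets at line 10
  5: logged in main at line 27
  6: logged in pick_anchor at line 15
  7: logged in pick_anchor at line 19
  8: logged in main at line 29
A correct fix: line 17: replace `1` with `0`.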